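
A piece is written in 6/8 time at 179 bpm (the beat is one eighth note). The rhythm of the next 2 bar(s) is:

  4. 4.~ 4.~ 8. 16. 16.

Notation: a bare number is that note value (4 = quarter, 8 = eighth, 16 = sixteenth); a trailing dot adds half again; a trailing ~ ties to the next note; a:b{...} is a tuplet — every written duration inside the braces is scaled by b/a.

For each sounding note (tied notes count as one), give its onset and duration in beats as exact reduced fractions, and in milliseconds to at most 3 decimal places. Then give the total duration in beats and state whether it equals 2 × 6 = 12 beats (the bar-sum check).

1) 0.0ms=0b +1005.587ms=3b
2) 1005.587ms=3b +2513.966ms=15/2b
3) 3519.553ms=21/2b +251.397ms=3/4b
4) 3770.95ms=45/4b +251.397ms=3/4b
Σ=12b of 12 (179bpm 6/8) — PASS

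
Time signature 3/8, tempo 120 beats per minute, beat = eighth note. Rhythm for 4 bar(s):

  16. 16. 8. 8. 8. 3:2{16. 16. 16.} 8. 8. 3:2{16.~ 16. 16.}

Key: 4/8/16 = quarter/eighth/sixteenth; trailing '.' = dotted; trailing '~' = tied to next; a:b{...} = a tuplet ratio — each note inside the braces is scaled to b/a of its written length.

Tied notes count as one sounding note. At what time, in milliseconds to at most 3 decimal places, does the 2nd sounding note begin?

1. 0.0ms @ 0 + 375.0ms (3/4)
2. 375.0ms @ 3/4 + 375.0ms (3/4)
3. 750.0ms @ 3/2 + 750.0ms (3/2)
4. 1500.0ms @ 3 + 750.0ms (3/2)
5. 2250.0ms @ 9/2 + 750.0ms (3/2)
6. 3000.0ms @ 6 + 250.0ms (1/2)
7. 3250.0ms @ 13/2 + 250.0ms (1/2)
8. 3500.0ms @ 7 + 250.0ms (1/2)
9. 3750.0ms @ 15/2 + 750.0ms (3/2)
10. 4500.0ms @ 9 + 750.0ms (3/2)
11. 5250.0ms @ 21/2 + 500.0ms (1)
12. 5750.0ms @ 23/2 + 250.0ms (1/2)

note 2 onset = 3/4b = 375.0ms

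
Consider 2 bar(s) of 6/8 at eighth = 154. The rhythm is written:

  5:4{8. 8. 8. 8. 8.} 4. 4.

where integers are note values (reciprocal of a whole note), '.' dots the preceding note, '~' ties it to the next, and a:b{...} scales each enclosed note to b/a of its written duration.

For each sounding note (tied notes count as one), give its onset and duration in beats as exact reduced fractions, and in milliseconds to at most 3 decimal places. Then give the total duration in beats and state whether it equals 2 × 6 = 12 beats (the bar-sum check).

1) 0.0ms=0b +467.532ms=6/5b
2) 467.532ms=6/5b +467.532ms=6/5b
3) 935.065ms=12/5b +467.532ms=6/5b
4) 1402.597ms=18/5b +467.532ms=6/5b
5) 1870.13ms=24/5b +467.532ms=6/5b
6) 2337.662ms=6b +1168.831ms=3b
7) 3506.494ms=9b +1168.831ms=3b
Σ=12b of 12 (154bpm 6/8) — PASS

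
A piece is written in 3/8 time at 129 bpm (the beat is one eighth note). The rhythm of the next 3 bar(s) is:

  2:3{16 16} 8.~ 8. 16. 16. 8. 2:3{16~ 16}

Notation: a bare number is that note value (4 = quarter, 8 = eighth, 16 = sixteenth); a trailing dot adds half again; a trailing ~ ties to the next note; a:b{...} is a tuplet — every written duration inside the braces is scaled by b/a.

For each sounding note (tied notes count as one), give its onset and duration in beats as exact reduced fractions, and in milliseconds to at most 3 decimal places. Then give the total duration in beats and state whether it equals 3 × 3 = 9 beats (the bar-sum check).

1) 0.0ms=0b +348.837ms=3/4b
2) 348.837ms=3/4b +348.837ms=3/4b
3) 697.674ms=3/2b +1395.349ms=3b
4) 2093.023ms=9/2b +348.837ms=3/4b
5) 2441.86ms=21/4b +348.837ms=3/4b
6) 2790.698ms=6b +697.674ms=3/2b
7) 3488.372ms=15/2b +697.674ms=3/2b
Σ=9b of 9 (129bpm 3/8) — PASS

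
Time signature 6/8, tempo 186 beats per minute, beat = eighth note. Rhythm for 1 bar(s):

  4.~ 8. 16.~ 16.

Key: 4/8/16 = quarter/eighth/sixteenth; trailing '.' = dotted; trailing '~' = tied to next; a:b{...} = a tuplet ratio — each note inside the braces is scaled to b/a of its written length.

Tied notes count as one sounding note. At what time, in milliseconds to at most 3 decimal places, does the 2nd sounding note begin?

note 2 onset = 9/2b = 1451.613ms

1. 0.0ms @ 0 + 1451.613ms (9/2)
2. 1451.613ms @ 9/2 + 483.871ms (3/2)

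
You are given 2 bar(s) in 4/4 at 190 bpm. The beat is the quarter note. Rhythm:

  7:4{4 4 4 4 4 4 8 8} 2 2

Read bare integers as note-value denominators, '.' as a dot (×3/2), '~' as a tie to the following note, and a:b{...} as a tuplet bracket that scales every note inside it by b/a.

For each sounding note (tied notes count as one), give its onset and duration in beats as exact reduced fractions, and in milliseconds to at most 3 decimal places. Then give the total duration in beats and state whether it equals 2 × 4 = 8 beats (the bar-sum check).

1) 0.0ms=0b +180.451ms=4/7b
2) 180.451ms=4/7b +180.451ms=4/7b
3) 360.902ms=8/7b +180.451ms=4/7b
4) 541.353ms=12/7b +180.451ms=4/7b
5) 721.805ms=16/7b +180.451ms=4/7b
6) 902.256ms=20/7b +180.451ms=4/7b
7) 1082.707ms=24/7b +90.226ms=2/7b
8) 1172.932ms=26/7b +90.226ms=2/7b
9) 1263.158ms=4b +631.579ms=2b
10) 1894.737ms=6b +631.579ms=2b
Σ=8b of 8 (190bpm 4/4) — PASS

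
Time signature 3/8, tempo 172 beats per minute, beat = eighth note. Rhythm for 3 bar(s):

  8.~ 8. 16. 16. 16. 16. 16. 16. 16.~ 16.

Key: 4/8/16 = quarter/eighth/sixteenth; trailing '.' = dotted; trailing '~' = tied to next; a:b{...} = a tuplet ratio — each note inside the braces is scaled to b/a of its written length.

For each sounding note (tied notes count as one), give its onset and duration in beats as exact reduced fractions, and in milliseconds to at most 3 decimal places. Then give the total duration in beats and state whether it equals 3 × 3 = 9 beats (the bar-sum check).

1) 0.0ms=0b +1046.512ms=3b
2) 1046.512ms=3b +261.628ms=3/4b
3) 1308.14ms=15/4b +261.628ms=3/4b
4) 1569.767ms=9/2b +261.628ms=3/4b
5) 1831.395ms=21/4b +261.628ms=3/4b
6) 2093.023ms=6b +261.628ms=3/4b
7) 2354.651ms=27/4b +261.628ms=3/4b
8) 2616.279ms=15/2b +523.256ms=3/2b
Σ=9b of 9 (172bpm 3/8) — PASS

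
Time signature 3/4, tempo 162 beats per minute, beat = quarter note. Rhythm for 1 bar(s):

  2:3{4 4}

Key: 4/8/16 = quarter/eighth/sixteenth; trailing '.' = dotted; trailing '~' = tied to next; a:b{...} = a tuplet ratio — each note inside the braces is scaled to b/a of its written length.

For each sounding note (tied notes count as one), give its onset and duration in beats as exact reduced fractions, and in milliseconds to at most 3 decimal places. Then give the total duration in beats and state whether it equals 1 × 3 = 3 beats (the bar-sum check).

1) 0.0ms=0b +555.556ms=3/2b
2) 555.556ms=3/2b +555.556ms=3/2b
Σ=3b of 3 (162bpm 3/4) — PASS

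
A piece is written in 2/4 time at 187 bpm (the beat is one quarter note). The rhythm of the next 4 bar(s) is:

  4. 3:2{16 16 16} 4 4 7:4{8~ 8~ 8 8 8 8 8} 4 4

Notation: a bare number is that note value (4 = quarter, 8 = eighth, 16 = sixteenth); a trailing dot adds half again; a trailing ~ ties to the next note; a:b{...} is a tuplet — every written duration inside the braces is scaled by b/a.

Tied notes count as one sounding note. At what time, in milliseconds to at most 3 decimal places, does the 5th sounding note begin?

1. 0.0ms @ 0 + 481.283ms (3/2)
2. 481.283ms @ 3/2 + 53.476ms (1/6)
3. 534.759ms @ 5/3 + 53.476ms (1/6)
4. 588.235ms @ 11/6 + 53.476ms (1/6)
5. 641.711ms @ 2 + 320.856ms (1)
6. 962.567ms @ 3 + 320.856ms (1)
7. 1283.422ms @ 4 + 275.019ms (6/7)
8. 1558.442ms @ 34/7 + 91.673ms (2/7)
9. 1650.115ms @ 36/7 + 91.673ms (2/7)
10. 1741.788ms @ 38/7 + 91.673ms (2/7)
11. 1833.461ms @ 40/7 + 91.673ms (2/7)
12. 1925.134ms @ 6 + 320.856ms (1)
13. 2245.989ms @ 7 + 320.856ms (1)

note 5 onset = 2b = 641.711ms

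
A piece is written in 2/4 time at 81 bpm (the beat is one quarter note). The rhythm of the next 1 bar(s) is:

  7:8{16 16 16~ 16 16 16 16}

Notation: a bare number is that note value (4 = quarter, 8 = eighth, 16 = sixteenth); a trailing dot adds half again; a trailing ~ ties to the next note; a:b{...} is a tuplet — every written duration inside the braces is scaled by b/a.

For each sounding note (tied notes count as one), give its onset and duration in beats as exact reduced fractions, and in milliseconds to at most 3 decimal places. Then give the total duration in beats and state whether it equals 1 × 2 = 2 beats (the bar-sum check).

1) 0.0ms=0b +211.64ms=2/7b
2) 211.64ms=2/7b +211.64ms=2/7b
3) 423.28ms=4/7b +423.28ms=4/7b
4) 846.561ms=8/7b +211.64ms=2/7b
5) 1058.201ms=10/7b +211.64ms=2/7b
6) 1269.841ms=12/7b +211.64ms=2/7b
Σ=2b of 2 (81bpm 2/4) — PASS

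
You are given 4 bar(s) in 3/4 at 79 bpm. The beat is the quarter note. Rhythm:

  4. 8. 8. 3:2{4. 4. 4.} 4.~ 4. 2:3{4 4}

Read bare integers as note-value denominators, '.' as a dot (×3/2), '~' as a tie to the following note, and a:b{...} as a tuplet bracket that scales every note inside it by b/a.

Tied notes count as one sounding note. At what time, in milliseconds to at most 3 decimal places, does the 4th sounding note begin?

note 4 onset = 3b = 2278.481ms

1. 0.0ms @ 0 + 1139.241ms (3/2)
2. 1139.241ms @ 3/2 + 569.62ms (3/4)
3. 1708.861ms @ 9/4 + 569.62ms (3/4)
4. 2278.481ms @ 3 + 759.494ms (1)
5. 3037.975ms @ 4 + 759.494ms (1)
6. 3797.468ms @ 5 + 759.494ms (1)
7. 4556.962ms @ 6 + 2278.481ms (3)
8. 6835.443ms @ 9 + 1139.241ms (3/2)
9. 7974.684ms @ 21/2 + 1139.241ms (3/2)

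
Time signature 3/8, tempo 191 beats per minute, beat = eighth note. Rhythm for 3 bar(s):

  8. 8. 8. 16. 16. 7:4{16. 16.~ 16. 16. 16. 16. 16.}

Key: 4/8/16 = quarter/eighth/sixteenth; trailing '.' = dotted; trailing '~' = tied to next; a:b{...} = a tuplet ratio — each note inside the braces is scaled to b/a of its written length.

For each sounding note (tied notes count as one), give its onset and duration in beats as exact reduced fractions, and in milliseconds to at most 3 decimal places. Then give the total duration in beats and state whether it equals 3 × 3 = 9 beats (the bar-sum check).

1) 0.0ms=0b +471.204ms=3/2b
2) 471.204ms=3/2b +471.204ms=3/2b
3) 942.408ms=3b +471.204ms=3/2b
4) 1413.613ms=9/2b +235.602ms=3/4b
5) 1649.215ms=21/4b +235.602ms=3/4b
6) 1884.817ms=6b +134.63ms=3/7b
7) 2019.447ms=45/7b +269.26ms=6/7b
8) 2288.706ms=51/7b +134.63ms=3/7b
9) 2423.336ms=54/7b +134.63ms=3/7b
10) 2557.966ms=57/7b +134.63ms=3/7b
11) 2692.595ms=60/7b +134.63ms=3/7b
Σ=9b of 9 (191bpm 3/8) — PASS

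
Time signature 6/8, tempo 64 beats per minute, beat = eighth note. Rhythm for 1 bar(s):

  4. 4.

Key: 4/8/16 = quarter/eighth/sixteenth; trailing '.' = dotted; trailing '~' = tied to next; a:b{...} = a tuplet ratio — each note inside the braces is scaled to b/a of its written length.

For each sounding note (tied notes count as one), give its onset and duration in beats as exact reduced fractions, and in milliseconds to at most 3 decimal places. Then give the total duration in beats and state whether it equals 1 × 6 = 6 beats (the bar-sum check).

1) 0.0ms=0b +2812.5ms=3b
2) 2812.5ms=3b +2812.5ms=3b
Σ=6b of 6 (64bpm 6/8) — PASS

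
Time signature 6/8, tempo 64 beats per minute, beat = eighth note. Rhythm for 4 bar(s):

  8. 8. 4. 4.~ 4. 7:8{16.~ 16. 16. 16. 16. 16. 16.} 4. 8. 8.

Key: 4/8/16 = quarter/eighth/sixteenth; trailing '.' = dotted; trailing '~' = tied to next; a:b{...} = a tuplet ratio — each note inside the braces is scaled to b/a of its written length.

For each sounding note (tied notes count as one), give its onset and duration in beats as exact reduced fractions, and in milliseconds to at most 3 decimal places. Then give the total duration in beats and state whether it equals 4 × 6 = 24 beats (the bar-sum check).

1) 0.0ms=0b +1406.25ms=3/2b
2) 1406.25ms=3/2b +1406.25ms=3/2b
3) 2812.5ms=3b +2812.5ms=3b
4) 5625.0ms=6b +5625.0ms=6b
5) 11250.0ms=12b +1607.143ms=12/7b
6) 12857.143ms=96/7b +803.571ms=6/7b
7) 13660.714ms=102/7b +803.571ms=6/7b
8) 14464.286ms=108/7b +803.571ms=6/7b
9) 15267.857ms=114/7b +803.571ms=6/7b
10) 16071.429ms=120/7b +803.571ms=6/7b
11) 16875.0ms=18b +2812.5ms=3b
12) 19687.5ms=21b +1406.25ms=3/2b
13) 21093.75ms=45/2b +1406.25ms=3/2b
Σ=24b of 24 (64bpm 6/8) — PASS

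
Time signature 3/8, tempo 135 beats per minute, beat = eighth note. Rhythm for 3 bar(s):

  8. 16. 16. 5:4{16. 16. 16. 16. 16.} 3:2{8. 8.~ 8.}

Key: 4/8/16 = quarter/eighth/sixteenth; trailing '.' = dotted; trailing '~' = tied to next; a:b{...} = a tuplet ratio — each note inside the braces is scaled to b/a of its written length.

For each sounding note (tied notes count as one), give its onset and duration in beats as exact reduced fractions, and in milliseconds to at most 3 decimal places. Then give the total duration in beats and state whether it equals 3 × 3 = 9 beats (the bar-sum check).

1) 0.0ms=0b +666.667ms=3/2b
2) 666.667ms=3/2b +333.333ms=3/4b
3) 1000.0ms=9/4b +333.333ms=3/4b
4) 1333.333ms=3b +266.667ms=3/5b
5) 1600.0ms=18/5b +266.667ms=3/5b
6) 1866.667ms=21/5b +266.667ms=3/5b
7) 2133.333ms=24/5b +266.667ms=3/5b
8) 2400.0ms=27/5b +266.667ms=3/5b
9) 2666.667ms=6b +444.444ms=1b
10) 3111.111ms=7b +888.889ms=2b
Σ=9b of 9 (135bpm 3/8) — PASS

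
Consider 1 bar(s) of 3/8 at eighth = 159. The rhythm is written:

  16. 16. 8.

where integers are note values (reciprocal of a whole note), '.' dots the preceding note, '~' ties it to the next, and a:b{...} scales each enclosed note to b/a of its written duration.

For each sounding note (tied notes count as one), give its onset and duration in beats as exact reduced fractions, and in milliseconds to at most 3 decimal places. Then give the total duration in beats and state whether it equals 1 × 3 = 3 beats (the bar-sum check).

1) 0.0ms=0b +283.019ms=3/4b
2) 283.019ms=3/4b +283.019ms=3/4b
3) 566.038ms=3/2b +566.038ms=3/2b
Σ=3b of 3 (159bpm 3/8) — PASS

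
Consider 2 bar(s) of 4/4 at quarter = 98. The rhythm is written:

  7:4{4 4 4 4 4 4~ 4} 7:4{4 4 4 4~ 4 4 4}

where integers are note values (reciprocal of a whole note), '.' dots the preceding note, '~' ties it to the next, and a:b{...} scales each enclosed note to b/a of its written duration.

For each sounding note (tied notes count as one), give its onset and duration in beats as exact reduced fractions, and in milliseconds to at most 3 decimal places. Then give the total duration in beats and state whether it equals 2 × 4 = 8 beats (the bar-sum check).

1) 0.0ms=0b +349.854ms=4/7b
2) 349.854ms=4/7b +349.854ms=4/7b
3) 699.708ms=8/7b +349.854ms=4/7b
4) 1049.563ms=12/7b +349.854ms=4/7b
5) 1399.417ms=16/7b +349.854ms=4/7b
6) 1749.271ms=20/7b +699.708ms=8/7b
7) 2448.98ms=4b +349.854ms=4/7b
8) 2798.834ms=32/7b +349.854ms=4/7b
9) 3148.688ms=36/7b +349.854ms=4/7b
10) 3498.542ms=40/7b +699.708ms=8/7b
11) 4198.251ms=48/7b +349.854ms=4/7b
12) 4548.105ms=52/7b +349.854ms=4/7b
Σ=8b of 8 (98bpm 4/4) — PASS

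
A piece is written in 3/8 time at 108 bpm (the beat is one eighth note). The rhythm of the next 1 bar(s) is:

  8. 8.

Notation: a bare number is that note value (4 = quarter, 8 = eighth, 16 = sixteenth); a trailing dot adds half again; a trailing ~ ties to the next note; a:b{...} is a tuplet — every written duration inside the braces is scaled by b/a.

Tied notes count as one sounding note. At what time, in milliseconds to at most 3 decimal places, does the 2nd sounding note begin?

note 2 onset = 3/2b = 833.333ms

1. 0.0ms @ 0 + 833.333ms (3/2)
2. 833.333ms @ 3/2 + 833.333ms (3/2)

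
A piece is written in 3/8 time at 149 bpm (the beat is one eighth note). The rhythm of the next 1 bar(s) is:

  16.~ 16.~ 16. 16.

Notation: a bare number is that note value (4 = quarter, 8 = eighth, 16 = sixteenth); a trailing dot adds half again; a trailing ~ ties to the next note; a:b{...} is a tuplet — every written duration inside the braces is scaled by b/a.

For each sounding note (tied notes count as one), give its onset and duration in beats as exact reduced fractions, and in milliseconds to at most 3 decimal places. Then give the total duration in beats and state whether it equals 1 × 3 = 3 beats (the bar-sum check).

1) 0.0ms=0b +906.04ms=9/4b
2) 906.04ms=9/4b +302.013ms=3/4b
Σ=3b of 3 (149bpm 3/8) — PASS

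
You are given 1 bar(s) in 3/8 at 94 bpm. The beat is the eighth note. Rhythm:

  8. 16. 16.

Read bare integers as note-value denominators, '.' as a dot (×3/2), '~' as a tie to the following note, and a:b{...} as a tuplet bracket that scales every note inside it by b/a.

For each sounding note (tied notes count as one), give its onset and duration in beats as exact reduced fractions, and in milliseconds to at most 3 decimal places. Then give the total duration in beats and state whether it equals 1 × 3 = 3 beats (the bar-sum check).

1) 0.0ms=0b +957.447ms=3/2b
2) 957.447ms=3/2b +478.723ms=3/4b
3) 1436.17ms=9/4b +478.723ms=3/4b
Σ=3b of 3 (94bpm 3/8) — PASS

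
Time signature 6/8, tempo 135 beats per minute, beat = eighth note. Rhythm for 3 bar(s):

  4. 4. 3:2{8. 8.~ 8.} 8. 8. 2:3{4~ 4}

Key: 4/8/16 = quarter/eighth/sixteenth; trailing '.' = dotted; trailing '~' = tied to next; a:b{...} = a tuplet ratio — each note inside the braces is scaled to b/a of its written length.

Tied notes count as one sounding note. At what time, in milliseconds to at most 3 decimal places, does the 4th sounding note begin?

note 4 onset = 7b = 3111.111ms

1. 0.0ms @ 0 + 1333.333ms (3)
2. 1333.333ms @ 3 + 1333.333ms (3)
3. 2666.667ms @ 6 + 444.444ms (1)
4. 3111.111ms @ 7 + 888.889ms (2)
5. 4000.0ms @ 9 + 666.667ms (3/2)
6. 4666.667ms @ 21/2 + 666.667ms (3/2)
7. 5333.333ms @ 12 + 2666.667ms (6)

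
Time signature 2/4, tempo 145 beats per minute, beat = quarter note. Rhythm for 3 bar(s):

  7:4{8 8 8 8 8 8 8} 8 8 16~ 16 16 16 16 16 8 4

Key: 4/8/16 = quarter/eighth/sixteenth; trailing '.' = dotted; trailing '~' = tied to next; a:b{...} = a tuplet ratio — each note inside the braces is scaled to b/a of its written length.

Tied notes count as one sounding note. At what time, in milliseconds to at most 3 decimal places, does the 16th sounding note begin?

1. 0.0ms @ 0 + 118.227ms (2/7)
2. 118.227ms @ 2/7 + 118.227ms (2/7)
3. 236.453ms @ 4/7 + 118.227ms (2/7)
4. 354.68ms @ 6/7 + 118.227ms (2/7)
5. 472.906ms @ 8/7 + 118.227ms (2/7)
6. 591.133ms @ 10/7 + 118.227ms (2/7)
7. 709.36ms @ 12/7 + 118.227ms (2/7)
8. 827.586ms @ 2 + 206.897ms (1/2)
9. 1034.483ms @ 5/2 + 206.897ms (1/2)
10. 1241.379ms @ 3 + 206.897ms (1/2)
11. 1448.276ms @ 7/2 + 103.448ms (1/4)
12. 1551.724ms @ 15/4 + 103.448ms (1/4)
13. 1655.172ms @ 4 + 103.448ms (1/4)
14. 1758.621ms @ 17/4 + 103.448ms (1/4)
15. 1862.069ms @ 9/2 + 206.897ms (1/2)
16. 2068.966ms @ 5 + 413.793ms (1)

note 16 onset = 5b = 2068.966ms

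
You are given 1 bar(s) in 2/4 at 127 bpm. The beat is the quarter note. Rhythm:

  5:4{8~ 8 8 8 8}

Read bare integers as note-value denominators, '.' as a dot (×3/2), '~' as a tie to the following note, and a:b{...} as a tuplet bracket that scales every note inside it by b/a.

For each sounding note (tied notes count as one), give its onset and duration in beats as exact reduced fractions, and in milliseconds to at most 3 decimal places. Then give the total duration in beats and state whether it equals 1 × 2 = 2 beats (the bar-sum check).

1) 0.0ms=0b +377.953ms=4/5b
2) 377.953ms=4/5b +188.976ms=2/5b
3) 566.929ms=6/5b +188.976ms=2/5b
4) 755.906ms=8/5b +188.976ms=2/5b
Σ=2b of 2 (127bpm 2/4) — PASS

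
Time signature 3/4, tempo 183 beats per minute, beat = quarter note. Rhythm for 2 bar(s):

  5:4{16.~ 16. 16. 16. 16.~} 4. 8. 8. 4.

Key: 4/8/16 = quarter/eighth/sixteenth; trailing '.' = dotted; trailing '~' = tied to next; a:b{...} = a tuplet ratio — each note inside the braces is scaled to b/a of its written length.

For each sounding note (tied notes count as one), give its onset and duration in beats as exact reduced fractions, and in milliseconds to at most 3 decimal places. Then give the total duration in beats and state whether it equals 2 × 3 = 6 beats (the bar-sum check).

1) 0.0ms=0b +196.721ms=3/5b
2) 196.721ms=3/5b +98.361ms=3/10b
3) 295.082ms=9/10b +98.361ms=3/10b
4) 393.443ms=6/5b +590.164ms=9/5b
5) 983.607ms=3b +245.902ms=3/4b
6) 1229.508ms=15/4b +245.902ms=3/4b
7) 1475.41ms=9/2b +491.803ms=3/2b
Σ=6b of 6 (183bpm 3/4) — PASS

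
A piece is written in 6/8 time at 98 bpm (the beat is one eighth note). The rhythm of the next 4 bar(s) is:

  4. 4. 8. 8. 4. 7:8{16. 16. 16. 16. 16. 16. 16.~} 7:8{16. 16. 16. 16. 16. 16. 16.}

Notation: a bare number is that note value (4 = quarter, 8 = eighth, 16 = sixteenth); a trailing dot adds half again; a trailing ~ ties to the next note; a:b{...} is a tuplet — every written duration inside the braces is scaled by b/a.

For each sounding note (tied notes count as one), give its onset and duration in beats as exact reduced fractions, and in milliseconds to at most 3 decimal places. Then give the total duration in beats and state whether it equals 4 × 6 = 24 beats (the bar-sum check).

1) 0.0ms=0b +1836.735ms=3b
2) 1836.735ms=3b +1836.735ms=3b
3) 3673.469ms=6b +918.367ms=3/2b
4) 4591.837ms=15/2b +918.367ms=3/2b
5) 5510.204ms=9b +1836.735ms=3b
6) 7346.939ms=12b +524.781ms=6/7b
7) 7871.72ms=90/7b +524.781ms=6/7b
8) 8396.501ms=96/7b +524.781ms=6/7b
9) 8921.283ms=102/7b +524.781ms=6/7b
10) 9446.064ms=108/7b +524.781ms=6/7b
11) 9970.845ms=114/7b +524.781ms=6/7b
12) 10495.627ms=120/7b +1049.563ms=12/7b
13) 11545.19ms=132/7b +524.781ms=6/7b
14) 12069.971ms=138/7b +524.781ms=6/7b
15) 12594.752ms=144/7b +524.781ms=6/7b
16) 13119.534ms=150/7b +524.781ms=6/7b
17) 13644.315ms=156/7b +524.781ms=6/7b
18) 14169.096ms=162/7b +524.781ms=6/7b
Σ=24b of 24 (98bpm 6/8) — PASS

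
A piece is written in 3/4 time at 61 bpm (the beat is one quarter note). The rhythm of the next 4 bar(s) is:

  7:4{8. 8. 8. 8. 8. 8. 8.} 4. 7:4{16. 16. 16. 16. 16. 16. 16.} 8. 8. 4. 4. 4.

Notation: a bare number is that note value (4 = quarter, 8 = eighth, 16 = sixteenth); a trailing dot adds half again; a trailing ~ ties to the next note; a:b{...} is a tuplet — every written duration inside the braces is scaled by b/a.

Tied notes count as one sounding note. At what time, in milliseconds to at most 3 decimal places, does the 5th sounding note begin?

note 5 onset = 12/7b = 1686.183ms

1. 0.0ms @ 0 + 421.546ms (3/7)
2. 421.546ms @ 3/7 + 421.546ms (3/7)
3. 843.091ms @ 6/7 + 421.546ms (3/7)
4. 1264.637ms @ 9/7 + 421.546ms (3/7)
5. 1686.183ms @ 12/7 + 421.546ms (3/7)
6. 2107.728ms @ 15/7 + 421.546ms (3/7)
7. 2529.274ms @ 18/7 + 421.546ms (3/7)
8. 2950.82ms @ 3 + 1475.41ms (3/2)
9. 4426.23ms @ 9/2 + 210.773ms (3/14)
10. 4637.002ms @ 33/7 + 210.773ms (3/14)
11. 4847.775ms @ 69/14 + 210.773ms (3/14)
12. 5058.548ms @ 36/7 + 210.773ms (3/14)
13. 5269.321ms @ 75/14 + 210.773ms (3/14)
14. 5480.094ms @ 39/7 + 210.773ms (3/14)
15. 5690.867ms @ 81/14 + 210.773ms (3/14)
16. 5901.639ms @ 6 + 737.705ms (3/4)
17. 6639.344ms @ 27/4 + 737.705ms (3/4)
18. 7377.049ms @ 15/2 + 1475.41ms (3/2)
19. 8852.459ms @ 9 + 1475.41ms (3/2)
20. 10327.869ms @ 21/2 + 1475.41ms (3/2)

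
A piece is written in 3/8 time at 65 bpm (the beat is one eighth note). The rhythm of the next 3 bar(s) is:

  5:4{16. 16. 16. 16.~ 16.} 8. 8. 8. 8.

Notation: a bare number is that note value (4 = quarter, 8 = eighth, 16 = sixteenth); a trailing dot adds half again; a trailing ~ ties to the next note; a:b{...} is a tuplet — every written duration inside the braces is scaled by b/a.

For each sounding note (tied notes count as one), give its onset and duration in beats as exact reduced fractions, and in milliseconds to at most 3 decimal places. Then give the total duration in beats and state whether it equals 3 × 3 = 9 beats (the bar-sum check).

1) 0.0ms=0b +553.846ms=3/5b
2) 553.846ms=3/5b +553.846ms=3/5b
3) 1107.692ms=6/5b +553.846ms=3/5b
4) 1661.538ms=9/5b +1107.692ms=6/5b
5) 2769.231ms=3b +1384.615ms=3/2b
6) 4153.846ms=9/2b +1384.615ms=3/2b
7) 5538.462ms=6b +1384.615ms=3/2b
8) 6923.077ms=15/2b +1384.615ms=3/2b
Σ=9b of 9 (65bpm 3/8) — PASS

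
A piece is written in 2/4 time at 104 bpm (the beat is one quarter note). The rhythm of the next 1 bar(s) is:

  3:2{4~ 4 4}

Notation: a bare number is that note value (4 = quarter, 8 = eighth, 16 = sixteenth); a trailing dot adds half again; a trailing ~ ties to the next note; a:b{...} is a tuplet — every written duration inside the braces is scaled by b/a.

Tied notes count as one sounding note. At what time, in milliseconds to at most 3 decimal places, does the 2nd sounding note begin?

note 2 onset = 4/3b = 769.231ms

1. 0.0ms @ 0 + 769.231ms (4/3)
2. 769.231ms @ 4/3 + 384.615ms (2/3)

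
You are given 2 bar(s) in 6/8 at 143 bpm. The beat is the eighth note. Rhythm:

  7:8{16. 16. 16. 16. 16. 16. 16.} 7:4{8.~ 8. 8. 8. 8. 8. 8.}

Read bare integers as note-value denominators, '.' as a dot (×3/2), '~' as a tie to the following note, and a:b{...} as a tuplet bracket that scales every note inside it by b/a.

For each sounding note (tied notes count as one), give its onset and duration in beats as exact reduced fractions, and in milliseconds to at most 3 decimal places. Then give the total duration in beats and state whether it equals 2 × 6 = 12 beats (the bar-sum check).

1) 0.0ms=0b +359.64ms=6/7b
2) 359.64ms=6/7b +359.64ms=6/7b
3) 719.281ms=12/7b +359.64ms=6/7b
4) 1078.921ms=18/7b +359.64ms=6/7b
5) 1438.561ms=24/7b +359.64ms=6/7b
6) 1798.202ms=30/7b +359.64ms=6/7b
7) 2157.842ms=36/7b +359.64ms=6/7b
8) 2517.483ms=6b +719.281ms=12/7b
9) 3236.763ms=54/7b +359.64ms=6/7b
10) 3596.404ms=60/7b +359.64ms=6/7b
11) 3956.044ms=66/7b +359.64ms=6/7b
12) 4315.684ms=72/7b +359.64ms=6/7b
13) 4675.325ms=78/7b +359.64ms=6/7b
Σ=12b of 12 (143bpm 6/8) — PASS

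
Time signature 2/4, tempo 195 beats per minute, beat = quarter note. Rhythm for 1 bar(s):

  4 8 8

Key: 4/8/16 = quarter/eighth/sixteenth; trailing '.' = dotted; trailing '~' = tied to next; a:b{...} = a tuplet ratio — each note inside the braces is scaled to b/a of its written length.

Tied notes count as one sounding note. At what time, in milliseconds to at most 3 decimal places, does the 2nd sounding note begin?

1. 0.0ms @ 0 + 307.692ms (1)
2. 307.692ms @ 1 + 153.846ms (1/2)
3. 461.538ms @ 3/2 + 153.846ms (1/2)

note 2 onset = 1b = 307.692ms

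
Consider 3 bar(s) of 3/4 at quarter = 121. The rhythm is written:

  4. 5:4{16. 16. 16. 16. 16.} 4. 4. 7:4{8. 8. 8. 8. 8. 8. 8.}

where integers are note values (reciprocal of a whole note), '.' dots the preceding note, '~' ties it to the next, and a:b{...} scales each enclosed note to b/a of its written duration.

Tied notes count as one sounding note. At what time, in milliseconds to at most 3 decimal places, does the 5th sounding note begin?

note 5 onset = 12/5b = 1190.083ms

1. 0.0ms @ 0 + 743.802ms (3/2)
2. 743.802ms @ 3/2 + 148.76ms (3/10)
3. 892.562ms @ 9/5 + 148.76ms (3/10)
4. 1041.322ms @ 21/10 + 148.76ms (3/10)
5. 1190.083ms @ 12/5 + 148.76ms (3/10)
6. 1338.843ms @ 27/10 + 148.76ms (3/10)
7. 1487.603ms @ 3 + 743.802ms (3/2)
8. 2231.405ms @ 9/2 + 743.802ms (3/2)
9. 2975.207ms @ 6 + 212.515ms (3/7)
10. 3187.721ms @ 45/7 + 212.515ms (3/7)
11. 3400.236ms @ 48/7 + 212.515ms (3/7)
12. 3612.751ms @ 51/7 + 212.515ms (3/7)
13. 3825.266ms @ 54/7 + 212.515ms (3/7)
14. 4037.78ms @ 57/7 + 212.515ms (3/7)
15. 4250.295ms @ 60/7 + 212.515ms (3/7)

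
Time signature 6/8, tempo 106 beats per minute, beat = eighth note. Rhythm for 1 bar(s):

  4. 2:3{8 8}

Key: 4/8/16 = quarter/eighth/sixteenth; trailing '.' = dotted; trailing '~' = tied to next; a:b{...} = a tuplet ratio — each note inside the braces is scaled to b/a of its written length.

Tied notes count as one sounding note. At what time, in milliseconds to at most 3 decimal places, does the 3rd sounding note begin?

1. 0.0ms @ 0 + 1698.113ms (3)
2. 1698.113ms @ 3 + 849.057ms (3/2)
3. 2547.17ms @ 9/2 + 849.057ms (3/2)

note 3 onset = 9/2b = 2547.17ms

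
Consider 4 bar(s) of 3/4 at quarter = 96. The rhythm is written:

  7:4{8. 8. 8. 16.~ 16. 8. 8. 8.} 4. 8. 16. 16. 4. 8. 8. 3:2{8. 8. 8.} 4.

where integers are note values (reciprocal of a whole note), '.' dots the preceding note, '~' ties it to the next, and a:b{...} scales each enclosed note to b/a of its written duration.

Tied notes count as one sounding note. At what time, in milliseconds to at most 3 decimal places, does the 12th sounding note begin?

note 12 onset = 6b = 3750.0ms

1. 0.0ms @ 0 + 267.857ms (3/7)
2. 267.857ms @ 3/7 + 267.857ms (3/7)
3. 535.714ms @ 6/7 + 267.857ms (3/7)
4. 803.571ms @ 9/7 + 267.857ms (3/7)
5. 1071.429ms @ 12/7 + 267.857ms (3/7)
6. 1339.286ms @ 15/7 + 267.857ms (3/7)
7. 1607.143ms @ 18/7 + 267.857ms (3/7)
8. 1875.0ms @ 3 + 937.5ms (3/2)
9. 2812.5ms @ 9/2 + 468.75ms (3/4)
10. 3281.25ms @ 21/4 + 234.375ms (3/8)
11. 3515.625ms @ 45/8 + 234.375ms (3/8)
12. 3750.0ms @ 6 + 937.5ms (3/2)
13. 4687.5ms @ 15/2 + 468.75ms (3/4)
14. 5156.25ms @ 33/4 + 468.75ms (3/4)
15. 5625.0ms @ 9 + 312.5ms (1/2)
16. 5937.5ms @ 19/2 + 312.5ms (1/2)
17. 6250.0ms @ 10 + 312.5ms (1/2)
18. 6562.5ms @ 21/2 + 937.5ms (3/2)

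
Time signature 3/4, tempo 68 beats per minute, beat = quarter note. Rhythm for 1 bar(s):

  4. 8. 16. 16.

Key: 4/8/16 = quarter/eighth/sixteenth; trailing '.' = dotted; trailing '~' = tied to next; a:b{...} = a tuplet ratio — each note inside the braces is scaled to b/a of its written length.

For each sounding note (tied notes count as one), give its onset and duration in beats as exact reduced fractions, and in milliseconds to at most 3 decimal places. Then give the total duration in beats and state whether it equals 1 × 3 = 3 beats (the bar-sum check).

1) 0.0ms=0b +1323.529ms=3/2b
2) 1323.529ms=3/2b +661.765ms=3/4b
3) 1985.294ms=9/4b +330.882ms=3/8b
4) 2316.176ms=21/8b +330.882ms=3/8b
Σ=3b of 3 (68bpm 3/4) — PASS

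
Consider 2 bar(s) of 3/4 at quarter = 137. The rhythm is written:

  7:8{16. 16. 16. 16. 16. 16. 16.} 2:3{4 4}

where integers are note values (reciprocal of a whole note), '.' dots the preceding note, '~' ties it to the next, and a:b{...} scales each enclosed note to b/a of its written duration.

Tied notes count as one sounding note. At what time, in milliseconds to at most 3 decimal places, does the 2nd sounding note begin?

1. 0.0ms @ 0 + 187.696ms (3/7)
2. 187.696ms @ 3/7 + 187.696ms (3/7)
3. 375.391ms @ 6/7 + 187.696ms (3/7)
4. 563.087ms @ 9/7 + 187.696ms (3/7)
5. 750.782ms @ 12/7 + 187.696ms (3/7)
6. 938.478ms @ 15/7 + 187.696ms (3/7)
7. 1126.173ms @ 18/7 + 187.696ms (3/7)
8. 1313.869ms @ 3 + 656.934ms (3/2)
9. 1970.803ms @ 9/2 + 656.934ms (3/2)

note 2 onset = 3/7b = 187.696ms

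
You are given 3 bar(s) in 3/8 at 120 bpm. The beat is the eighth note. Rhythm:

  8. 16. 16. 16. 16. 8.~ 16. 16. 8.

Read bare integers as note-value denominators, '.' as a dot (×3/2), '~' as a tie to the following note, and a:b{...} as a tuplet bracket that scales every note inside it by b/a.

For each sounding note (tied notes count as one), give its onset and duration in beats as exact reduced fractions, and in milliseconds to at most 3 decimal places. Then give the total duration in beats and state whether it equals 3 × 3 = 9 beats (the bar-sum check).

1) 0.0ms=0b +750.0ms=3/2b
2) 750.0ms=3/2b +375.0ms=3/4b
3) 1125.0ms=9/4b +375.0ms=3/4b
4) 1500.0ms=3b +375.0ms=3/4b
5) 1875.0ms=15/4b +375.0ms=3/4b
6) 2250.0ms=9/2b +1125.0ms=9/4b
7) 3375.0ms=27/4b +375.0ms=3/4b
8) 3750.0ms=15/2b +750.0ms=3/2b
Σ=9b of 9 (120bpm 3/8) — PASS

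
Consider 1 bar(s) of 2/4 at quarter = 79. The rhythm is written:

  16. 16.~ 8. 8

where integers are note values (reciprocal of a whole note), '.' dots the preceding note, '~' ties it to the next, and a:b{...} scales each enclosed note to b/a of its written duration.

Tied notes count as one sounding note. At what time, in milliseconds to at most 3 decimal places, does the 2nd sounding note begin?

1. 0.0ms @ 0 + 284.81ms (3/8)
2. 284.81ms @ 3/8 + 854.43ms (9/8)
3. 1139.241ms @ 3/2 + 379.747ms (1/2)

note 2 onset = 3/8b = 284.81ms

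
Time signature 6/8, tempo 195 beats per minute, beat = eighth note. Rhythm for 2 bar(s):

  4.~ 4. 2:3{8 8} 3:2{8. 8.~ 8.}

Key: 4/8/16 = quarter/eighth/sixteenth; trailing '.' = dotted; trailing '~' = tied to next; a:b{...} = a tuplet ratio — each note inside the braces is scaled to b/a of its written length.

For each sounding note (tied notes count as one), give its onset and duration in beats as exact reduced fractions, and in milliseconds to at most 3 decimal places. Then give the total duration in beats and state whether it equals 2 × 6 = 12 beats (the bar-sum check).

1) 0.0ms=0b +1846.154ms=6b
2) 1846.154ms=6b +461.538ms=3/2b
3) 2307.692ms=15/2b +461.538ms=3/2b
4) 2769.231ms=9b +307.692ms=1b
5) 3076.923ms=10b +615.385ms=2b
Σ=12b of 12 (195bpm 6/8) — PASS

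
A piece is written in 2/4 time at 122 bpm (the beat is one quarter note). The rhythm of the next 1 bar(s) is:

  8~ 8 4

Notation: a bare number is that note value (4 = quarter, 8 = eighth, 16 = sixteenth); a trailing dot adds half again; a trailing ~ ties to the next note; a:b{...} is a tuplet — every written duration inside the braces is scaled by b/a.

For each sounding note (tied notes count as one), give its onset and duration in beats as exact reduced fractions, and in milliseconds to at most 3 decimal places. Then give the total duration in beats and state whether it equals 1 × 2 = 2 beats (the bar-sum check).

1) 0.0ms=0b +491.803ms=1b
2) 491.803ms=1b +491.803ms=1b
Σ=2b of 2 (122bpm 2/4) — PASS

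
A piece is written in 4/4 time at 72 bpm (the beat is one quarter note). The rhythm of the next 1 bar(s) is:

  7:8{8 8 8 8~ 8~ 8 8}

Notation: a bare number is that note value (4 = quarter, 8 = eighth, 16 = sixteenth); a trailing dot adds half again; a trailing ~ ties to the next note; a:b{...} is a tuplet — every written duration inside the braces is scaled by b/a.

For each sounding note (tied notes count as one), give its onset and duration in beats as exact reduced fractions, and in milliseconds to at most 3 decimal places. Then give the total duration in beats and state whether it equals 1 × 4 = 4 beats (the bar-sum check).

1) 0.0ms=0b +476.19ms=4/7b
2) 476.19ms=4/7b +476.19ms=4/7b
3) 952.381ms=8/7b +476.19ms=4/7b
4) 1428.571ms=12/7b +1428.571ms=12/7b
5) 2857.143ms=24/7b +476.19ms=4/7b
Σ=4b of 4 (72bpm 4/4) — PASS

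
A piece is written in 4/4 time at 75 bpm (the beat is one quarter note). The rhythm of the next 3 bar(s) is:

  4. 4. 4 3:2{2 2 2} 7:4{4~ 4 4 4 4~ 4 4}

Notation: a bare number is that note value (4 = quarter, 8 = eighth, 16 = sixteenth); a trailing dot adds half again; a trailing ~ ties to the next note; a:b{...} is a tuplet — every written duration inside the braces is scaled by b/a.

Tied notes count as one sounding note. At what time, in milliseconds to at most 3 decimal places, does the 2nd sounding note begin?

note 2 onset = 3/2b = 1200.0ms

1. 0.0ms @ 0 + 1200.0ms (3/2)
2. 1200.0ms @ 3/2 + 1200.0ms (3/2)
3. 2400.0ms @ 3 + 800.0ms (1)
4. 3200.0ms @ 4 + 1066.667ms (4/3)
5. 4266.667ms @ 16/3 + 1066.667ms (4/3)
6. 5333.333ms @ 20/3 + 1066.667ms (4/3)
7. 6400.0ms @ 8 + 914.286ms (8/7)
8. 7314.286ms @ 64/7 + 457.143ms (4/7)
9. 7771.429ms @ 68/7 + 457.143ms (4/7)
10. 8228.571ms @ 72/7 + 914.286ms (8/7)
11. 9142.857ms @ 80/7 + 457.143ms (4/7)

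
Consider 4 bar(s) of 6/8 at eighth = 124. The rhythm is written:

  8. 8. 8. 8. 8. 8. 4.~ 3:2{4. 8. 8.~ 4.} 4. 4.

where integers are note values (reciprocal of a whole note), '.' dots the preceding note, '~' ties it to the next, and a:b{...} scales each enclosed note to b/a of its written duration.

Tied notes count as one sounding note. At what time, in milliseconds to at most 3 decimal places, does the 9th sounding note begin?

note 9 onset = 15b = 7258.065ms

1. 0.0ms @ 0 + 725.806ms (3/2)
2. 725.806ms @ 3/2 + 725.806ms (3/2)
3. 1451.613ms @ 3 + 725.806ms (3/2)
4. 2177.419ms @ 9/2 + 725.806ms (3/2)
5. 2903.226ms @ 6 + 725.806ms (3/2)
6. 3629.032ms @ 15/2 + 725.806ms (3/2)
7. 4354.839ms @ 9 + 2419.355ms (5)
8. 6774.194ms @ 14 + 483.871ms (1)
9. 7258.065ms @ 15 + 1451.613ms (3)
10. 8709.677ms @ 18 + 1451.613ms (3)
11. 10161.29ms @ 21 + 1451.613ms (3)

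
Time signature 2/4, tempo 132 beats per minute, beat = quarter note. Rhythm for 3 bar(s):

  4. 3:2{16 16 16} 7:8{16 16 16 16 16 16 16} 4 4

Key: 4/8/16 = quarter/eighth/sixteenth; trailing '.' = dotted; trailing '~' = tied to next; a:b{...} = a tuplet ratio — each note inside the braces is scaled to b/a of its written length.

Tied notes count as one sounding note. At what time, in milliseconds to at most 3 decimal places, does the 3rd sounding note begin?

note 3 onset = 5/3b = 757.576ms

1. 0.0ms @ 0 + 681.818ms (3/2)
2. 681.818ms @ 3/2 + 75.758ms (1/6)
3. 757.576ms @ 5/3 + 75.758ms (1/6)
4. 833.333ms @ 11/6 + 75.758ms (1/6)
5. 909.091ms @ 2 + 129.87ms (2/7)
6. 1038.961ms @ 16/7 + 129.87ms (2/7)
7. 1168.831ms @ 18/7 + 129.87ms (2/7)
8. 1298.701ms @ 20/7 + 129.87ms (2/7)
9. 1428.571ms @ 22/7 + 129.87ms (2/7)
10. 1558.442ms @ 24/7 + 129.87ms (2/7)
11. 1688.312ms @ 26/7 + 129.87ms (2/7)
12. 1818.182ms @ 4 + 454.545ms (1)
13. 2272.727ms @ 5 + 454.545ms (1)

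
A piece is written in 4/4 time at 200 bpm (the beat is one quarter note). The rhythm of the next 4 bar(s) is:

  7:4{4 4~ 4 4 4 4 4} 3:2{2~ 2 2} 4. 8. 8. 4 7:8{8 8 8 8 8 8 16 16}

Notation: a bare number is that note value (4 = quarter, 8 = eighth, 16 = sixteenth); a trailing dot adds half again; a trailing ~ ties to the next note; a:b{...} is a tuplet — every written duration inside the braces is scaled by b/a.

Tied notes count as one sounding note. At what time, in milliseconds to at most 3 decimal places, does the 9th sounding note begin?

note 9 onset = 8b = 2400.0ms

1. 0.0ms @ 0 + 171.429ms (4/7)
2. 171.429ms @ 4/7 + 342.857ms (8/7)
3. 514.286ms @ 12/7 + 171.429ms (4/7)
4. 685.714ms @ 16/7 + 171.429ms (4/7)
5. 857.143ms @ 20/7 + 171.429ms (4/7)
6. 1028.571ms @ 24/7 + 171.429ms (4/7)
7. 1200.0ms @ 4 + 800.0ms (8/3)
8. 2000.0ms @ 20/3 + 400.0ms (4/3)
9. 2400.0ms @ 8 + 450.0ms (3/2)
10. 2850.0ms @ 19/2 + 225.0ms (3/4)
11. 3075.0ms @ 41/4 + 225.0ms (3/4)
12. 3300.0ms @ 11 + 300.0ms (1)
13. 3600.0ms @ 12 + 171.429ms (4/7)
14. 3771.429ms @ 88/7 + 171.429ms (4/7)
15. 3942.857ms @ 92/7 + 171.429ms (4/7)
16. 4114.286ms @ 96/7 + 171.429ms (4/7)
17. 4285.714ms @ 100/7 + 171.429ms (4/7)
18. 4457.143ms @ 104/7 + 171.429ms (4/7)
19. 4628.571ms @ 108/7 + 85.714ms (2/7)
20. 4714.286ms @ 110/7 + 85.714ms (2/7)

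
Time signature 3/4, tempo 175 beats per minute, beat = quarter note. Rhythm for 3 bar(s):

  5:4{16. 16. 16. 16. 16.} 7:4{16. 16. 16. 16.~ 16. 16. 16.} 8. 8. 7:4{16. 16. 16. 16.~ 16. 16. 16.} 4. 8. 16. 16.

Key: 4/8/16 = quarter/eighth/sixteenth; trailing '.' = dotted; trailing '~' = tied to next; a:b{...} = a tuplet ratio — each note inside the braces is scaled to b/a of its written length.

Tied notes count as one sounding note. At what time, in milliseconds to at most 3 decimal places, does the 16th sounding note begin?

note 16 onset = 69/14b = 1689.796ms

1. 0.0ms @ 0 + 102.857ms (3/10)
2. 102.857ms @ 3/10 + 102.857ms (3/10)
3. 205.714ms @ 3/5 + 102.857ms (3/10)
4. 308.571ms @ 9/10 + 102.857ms (3/10)
5. 411.429ms @ 6/5 + 102.857ms (3/10)
6. 514.286ms @ 3/2 + 73.469ms (3/14)
7. 587.755ms @ 12/7 + 73.469ms (3/14)
8. 661.224ms @ 27/14 + 73.469ms (3/14)
9. 734.694ms @ 15/7 + 146.939ms (3/7)
10. 881.633ms @ 18/7 + 73.469ms (3/14)
11. 955.102ms @ 39/14 + 73.469ms (3/14)
12. 1028.571ms @ 3 + 257.143ms (3/4)
13. 1285.714ms @ 15/4 + 257.143ms (3/4)
14. 1542.857ms @ 9/2 + 73.469ms (3/14)
15. 1616.327ms @ 33/7 + 73.469ms (3/14)
16. 1689.796ms @ 69/14 + 73.469ms (3/14)
17. 1763.265ms @ 36/7 + 146.939ms (3/7)
18. 1910.204ms @ 39/7 + 73.469ms (3/14)
19. 1983.673ms @ 81/14 + 73.469ms (3/14)
20. 2057.143ms @ 6 + 514.286ms (3/2)
21. 2571.429ms @ 15/2 + 257.143ms (3/4)
22. 2828.571ms @ 33/4 + 128.571ms (3/8)
23. 2957.143ms @ 69/8 + 128.571ms (3/8)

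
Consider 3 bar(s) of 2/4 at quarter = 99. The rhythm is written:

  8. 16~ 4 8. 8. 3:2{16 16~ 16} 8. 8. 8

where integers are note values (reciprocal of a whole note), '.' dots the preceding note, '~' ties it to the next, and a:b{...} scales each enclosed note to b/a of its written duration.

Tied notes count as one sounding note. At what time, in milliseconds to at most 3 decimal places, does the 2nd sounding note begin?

1. 0.0ms @ 0 + 454.545ms (3/4)
2. 454.545ms @ 3/4 + 757.576ms (5/4)
3. 1212.121ms @ 2 + 454.545ms (3/4)
4. 1666.667ms @ 11/4 + 454.545ms (3/4)
5. 2121.212ms @ 7/2 + 101.01ms (1/6)
6. 2222.222ms @ 11/3 + 202.02ms (1/3)
7. 2424.242ms @ 4 + 454.545ms (3/4)
8. 2878.788ms @ 19/4 + 454.545ms (3/4)
9. 3333.333ms @ 11/2 + 303.03ms (1/2)

note 2 onset = 3/4b = 454.545ms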